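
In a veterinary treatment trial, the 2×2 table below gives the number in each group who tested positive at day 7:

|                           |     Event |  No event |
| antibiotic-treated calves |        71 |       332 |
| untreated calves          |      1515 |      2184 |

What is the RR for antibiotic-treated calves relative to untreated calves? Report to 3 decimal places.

risk, antibiotic-treated calves = 71/403 = 0.1762
risk, untreated calves = 1515/3699 = 0.4096
RR = 0.1762 / 0.4096 = 0.430

RR = 0.430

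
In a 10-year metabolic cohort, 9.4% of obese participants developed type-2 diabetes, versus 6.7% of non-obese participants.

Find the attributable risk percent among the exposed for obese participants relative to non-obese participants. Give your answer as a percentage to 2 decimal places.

AR% = (0.0940 − 0.0670) / 0.0940 = 0.2872 → 28.72%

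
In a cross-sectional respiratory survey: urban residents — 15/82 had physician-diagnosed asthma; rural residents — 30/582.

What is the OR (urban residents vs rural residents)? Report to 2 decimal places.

odds, urban residents = 15/67 = 0.2239
odds, rural residents = 30/552 = 0.0543
OR = 0.2239 / 0.0543 = 4.12

4.12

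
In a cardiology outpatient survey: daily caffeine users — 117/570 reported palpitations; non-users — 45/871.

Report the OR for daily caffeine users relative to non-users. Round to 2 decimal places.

OR = (117 × 826) / (453 × 45) = 96642/20385 ≈ 4.74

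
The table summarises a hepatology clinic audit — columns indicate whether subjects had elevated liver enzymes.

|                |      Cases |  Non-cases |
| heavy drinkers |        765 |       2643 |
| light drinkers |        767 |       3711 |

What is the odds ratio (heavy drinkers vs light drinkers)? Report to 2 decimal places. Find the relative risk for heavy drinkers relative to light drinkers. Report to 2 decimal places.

OR = 1.40; RR = 1.31

odds, heavy drinkers = 765/2643 = 0.2894
odds, light drinkers = 767/3711 = 0.2067
OR = 0.2894 / 0.2067 = 1.40
risk, heavy drinkers = 765/3408 = 0.2245
risk, light drinkers = 767/4478 = 0.1713
RR = 0.2245 / 0.1713 = 1.31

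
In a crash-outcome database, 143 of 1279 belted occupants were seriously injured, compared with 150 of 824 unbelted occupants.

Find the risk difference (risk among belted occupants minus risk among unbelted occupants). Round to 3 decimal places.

risk, belted occupants = 143/1279 = 0.1118
risk, unbelted occupants = 150/824 = 0.1820
risk difference = 0.1118 − 0.1820 = -0.070

RD: -0.070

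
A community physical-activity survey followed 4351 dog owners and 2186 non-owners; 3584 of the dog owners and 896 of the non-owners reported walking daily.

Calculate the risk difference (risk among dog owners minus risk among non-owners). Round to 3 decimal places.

RD = 0.414

risk, dog owners = 3584/4351 = 0.8237
risk, non-owners = 896/2186 = 0.4099
risk difference = 0.8237 − 0.4099 = 0.414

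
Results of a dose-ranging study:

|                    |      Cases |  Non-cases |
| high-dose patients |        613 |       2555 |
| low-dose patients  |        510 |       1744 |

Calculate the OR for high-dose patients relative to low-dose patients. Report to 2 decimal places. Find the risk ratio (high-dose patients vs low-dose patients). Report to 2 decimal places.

odds, high-dose patients = 613/2555 = 0.2399
odds, low-dose patients = 510/1744 = 0.2924
OR = 0.2399 / 0.2924 = 0.82
risk, high-dose patients = 613/3168 = 0.1935
risk, low-dose patients = 510/2254 = 0.2263
RR = 0.1935 / 0.2263 = 0.86

OR = 0.82; RR = 0.86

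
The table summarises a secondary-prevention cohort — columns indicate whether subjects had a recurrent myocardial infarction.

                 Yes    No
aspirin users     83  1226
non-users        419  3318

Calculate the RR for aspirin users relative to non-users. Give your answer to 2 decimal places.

risk, aspirin users = 83/1309 = 0.0634
risk, non-users = 419/3737 = 0.1121
RR = 0.0634 / 0.1121 = 0.57

RR ≈ 0.57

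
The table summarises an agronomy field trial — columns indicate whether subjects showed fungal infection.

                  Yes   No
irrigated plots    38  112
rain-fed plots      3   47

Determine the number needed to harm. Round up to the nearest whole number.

risk, irrigated plots = 38/150 = 0.253333
risk, rain-fed plots = 3/50 = 0.060000
absolute risk difference = 0.193333
1 / 0.193333 = 5.172 → round up → 6

NNH ≈ 6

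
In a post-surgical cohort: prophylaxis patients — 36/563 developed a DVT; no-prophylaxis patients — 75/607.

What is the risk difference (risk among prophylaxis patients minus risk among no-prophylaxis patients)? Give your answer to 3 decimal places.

risk, prophylaxis patients = 36/563 = 0.0639
risk, no-prophylaxis patients = 75/607 = 0.1236
risk difference = 0.0639 − 0.1236 = -0.060

RD ≈ -0.060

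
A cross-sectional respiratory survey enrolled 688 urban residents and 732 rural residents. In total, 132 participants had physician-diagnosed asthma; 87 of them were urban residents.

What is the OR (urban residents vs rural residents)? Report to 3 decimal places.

OR = 2.210

urban residents without the outcome: 688 − 87 = 601
rural residents with the outcome: 132 − 87 = 45
rural residents without the outcome: 732 − 45 = 687
OR = (87 × 687) / (601 × 45) = 59769/27045 ≈ 2.210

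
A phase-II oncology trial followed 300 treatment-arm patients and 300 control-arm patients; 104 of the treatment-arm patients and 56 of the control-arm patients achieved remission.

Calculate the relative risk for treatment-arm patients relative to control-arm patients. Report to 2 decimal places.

1.86

risk, treatment-arm patients = 104/300 = 0.3467
risk, control-arm patients = 56/300 = 0.1867
RR = 0.3467 / 0.1867 = 1.86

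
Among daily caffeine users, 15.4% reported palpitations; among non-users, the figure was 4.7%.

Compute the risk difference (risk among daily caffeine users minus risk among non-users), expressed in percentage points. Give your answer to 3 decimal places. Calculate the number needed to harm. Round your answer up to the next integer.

RD = 10.700; NNH = 10

risk difference = 0.15400 − 0.04700 = 0.10700 → 10.700 percentage points
absolute risk difference = 0.107000
1 / 0.107000 = 9.346 → round up → 10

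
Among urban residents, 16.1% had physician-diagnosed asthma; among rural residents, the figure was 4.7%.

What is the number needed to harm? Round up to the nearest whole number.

NNH ≈ 9

absolute risk difference = 0.114000
1 / 0.114000 = 8.772 → round up → 9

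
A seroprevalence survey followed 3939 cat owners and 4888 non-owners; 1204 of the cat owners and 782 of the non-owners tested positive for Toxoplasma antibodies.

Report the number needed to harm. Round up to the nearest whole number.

NNH = 7

risk, cat owners = 1204/3939 = 0.305661
risk, non-owners = 782/4888 = 0.159984
absolute risk difference = 0.145678
1 / 0.145678 = 6.864 → round up → 7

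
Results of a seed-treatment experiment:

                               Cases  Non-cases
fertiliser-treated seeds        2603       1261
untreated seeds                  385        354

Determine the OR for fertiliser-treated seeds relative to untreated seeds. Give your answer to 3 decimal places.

odds, fertiliser-treated seeds = 2603/1261 = 2.0642
odds, untreated seeds = 385/354 = 1.0876
OR = 2.0642 / 1.0876 = 1.898

OR: 1.898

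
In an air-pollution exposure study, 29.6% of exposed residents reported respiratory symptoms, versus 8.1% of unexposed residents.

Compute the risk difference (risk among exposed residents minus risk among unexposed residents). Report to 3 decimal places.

risk difference = 0.2960 − 0.0810 = 0.215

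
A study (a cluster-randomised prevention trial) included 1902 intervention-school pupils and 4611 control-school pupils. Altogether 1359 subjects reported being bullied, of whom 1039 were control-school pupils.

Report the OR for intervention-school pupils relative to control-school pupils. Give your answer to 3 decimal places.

OR ≈ 0.695

intervention-school pupils with the outcome: 1359 − 1039 = 320
intervention-school pupils without the outcome: 1902 − 320 = 1582
control-school pupils without the outcome: 4611 − 1039 = 3572
odds, intervention-school pupils = 320/1582 = 0.2023
odds, control-school pupils = 1039/3572 = 0.2909
OR = 0.2023 / 0.2909 = 0.695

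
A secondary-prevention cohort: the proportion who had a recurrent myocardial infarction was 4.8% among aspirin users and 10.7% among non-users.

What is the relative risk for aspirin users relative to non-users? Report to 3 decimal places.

RR = 0.04800 / 0.10700 = 0.449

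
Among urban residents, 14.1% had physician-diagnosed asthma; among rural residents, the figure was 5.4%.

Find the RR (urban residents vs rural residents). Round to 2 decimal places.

RR = 0.1410 / 0.0540 = 2.61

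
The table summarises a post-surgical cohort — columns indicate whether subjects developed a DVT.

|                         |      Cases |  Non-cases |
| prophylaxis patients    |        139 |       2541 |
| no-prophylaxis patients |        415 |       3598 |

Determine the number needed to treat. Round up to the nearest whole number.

NNT = 20

risk, prophylaxis patients = 139/2680 = 0.051866
risk, no-prophylaxis patients = 415/4013 = 0.103414
absolute risk difference = 0.051548
1 / 0.051548 = 19.399 → round up → 20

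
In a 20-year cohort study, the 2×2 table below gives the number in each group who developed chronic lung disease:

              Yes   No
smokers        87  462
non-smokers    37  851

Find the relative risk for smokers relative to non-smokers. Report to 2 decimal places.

risk, smokers = 87/549 = 0.15847
risk, non-smokers = 37/888 = 0.04167
RR = 0.15847 / 0.04167 = 3.80

3.80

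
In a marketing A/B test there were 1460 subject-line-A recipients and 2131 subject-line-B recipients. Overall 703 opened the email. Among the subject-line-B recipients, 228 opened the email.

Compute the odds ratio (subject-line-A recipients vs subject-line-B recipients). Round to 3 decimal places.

subject-line-A recipients with the outcome: 703 − 228 = 475
subject-line-A recipients without the outcome: 1460 − 475 = 985
subject-line-B recipients without the outcome: 2131 − 228 = 1903
OR = (475 × 1903) / (985 × 228) = 903925/224580 ≈ 4.025

OR: 4.025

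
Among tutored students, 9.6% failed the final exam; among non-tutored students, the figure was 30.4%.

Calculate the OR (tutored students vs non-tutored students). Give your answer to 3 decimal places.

OR: 0.243

odds, tutored students = 0.0960/0.9040 = 0.1062
odds, non-tutored students = 0.3040/0.6960 = 0.4368
OR = 0.1062 / 0.4368 = 0.243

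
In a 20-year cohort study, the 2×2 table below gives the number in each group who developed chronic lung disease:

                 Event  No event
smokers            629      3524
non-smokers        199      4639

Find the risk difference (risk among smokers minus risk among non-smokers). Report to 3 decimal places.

risk, smokers = 629/4153 = 0.15146
risk, non-smokers = 199/4838 = 0.04113
risk difference = 0.15146 − 0.04113 = 0.110

RD ≈ 0.110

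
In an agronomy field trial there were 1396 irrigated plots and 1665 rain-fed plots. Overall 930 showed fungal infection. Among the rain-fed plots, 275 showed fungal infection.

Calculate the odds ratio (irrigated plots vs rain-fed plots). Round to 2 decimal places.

irrigated plots with the outcome: 930 − 275 = 655
irrigated plots without the outcome: 1396 − 655 = 741
rain-fed plots without the outcome: 1665 − 275 = 1390
odds, irrigated plots = 655/741 = 0.8839
odds, rain-fed plots = 275/1390 = 0.1978
OR = 0.8839 / 0.1978 = 4.47

OR = 4.47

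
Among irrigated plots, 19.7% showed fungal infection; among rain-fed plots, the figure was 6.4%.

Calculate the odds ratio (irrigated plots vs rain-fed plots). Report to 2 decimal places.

odds, irrigated plots = 0.1970/0.8030 = 0.2453
odds, rain-fed plots = 0.0640/0.9360 = 0.0684
OR = 0.2453 / 0.0684 = 3.59

OR: 3.59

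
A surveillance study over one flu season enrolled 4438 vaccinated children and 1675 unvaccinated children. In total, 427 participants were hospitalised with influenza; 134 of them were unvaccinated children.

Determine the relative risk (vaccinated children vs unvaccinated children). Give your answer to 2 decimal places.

RR: 0.83

vaccinated children with the outcome: 427 − 134 = 293
vaccinated children without the outcome: 4438 − 293 = 4145
unvaccinated children without the outcome: 1675 − 134 = 1541
risk, vaccinated children = 293/4438 = 0.0660
risk, unvaccinated children = 134/1675 = 0.0800
RR = 0.0660 / 0.0800 = 0.83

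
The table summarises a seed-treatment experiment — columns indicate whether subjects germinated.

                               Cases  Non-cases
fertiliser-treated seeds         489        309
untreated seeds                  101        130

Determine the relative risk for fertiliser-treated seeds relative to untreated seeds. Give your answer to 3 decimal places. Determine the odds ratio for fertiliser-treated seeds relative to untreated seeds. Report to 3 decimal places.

risk, fertiliser-treated seeds = 489/798 = 0.6128
risk, untreated seeds = 101/231 = 0.4372
RR = 0.6128 / 0.4372 = 1.402
odds, fertiliser-treated seeds = 489/309 = 1.5825
odds, untreated seeds = 101/130 = 0.7769
OR = 1.5825 / 0.7769 = 2.037

RR = 1.402; OR = 2.037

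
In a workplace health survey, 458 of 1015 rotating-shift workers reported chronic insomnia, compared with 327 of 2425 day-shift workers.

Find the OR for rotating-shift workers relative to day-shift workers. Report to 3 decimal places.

OR = (458 × 2098) / (557 × 327) = 960884/182139 ≈ 5.276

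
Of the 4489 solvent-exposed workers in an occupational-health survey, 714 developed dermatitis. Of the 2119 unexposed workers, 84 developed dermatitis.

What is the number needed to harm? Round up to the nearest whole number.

9

risk, solvent-exposed workers = 714/4489 = 0.159055
risk, unexposed workers = 84/2119 = 0.039641
absolute risk difference = 0.119414
1 / 0.119414 = 8.374 → round up → 9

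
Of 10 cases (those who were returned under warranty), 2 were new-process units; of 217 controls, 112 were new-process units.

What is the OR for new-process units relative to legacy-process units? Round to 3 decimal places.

OR = (2 × 105) / (112 × 8) = 210/896 ≈ 0.234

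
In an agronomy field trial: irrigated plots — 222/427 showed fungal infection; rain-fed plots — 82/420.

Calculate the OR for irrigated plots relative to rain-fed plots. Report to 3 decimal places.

OR = (222 × 338) / (205 × 82) = 75036/16810 ≈ 4.464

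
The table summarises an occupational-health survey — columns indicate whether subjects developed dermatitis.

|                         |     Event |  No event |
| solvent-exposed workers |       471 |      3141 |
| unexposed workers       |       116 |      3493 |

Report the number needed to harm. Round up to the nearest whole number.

11

risk, solvent-exposed workers = 471/3612 = 0.130399
risk, unexposed workers = 116/3609 = 0.032142
absolute risk difference = 0.098257
1 / 0.098257 = 10.177 → round up → 11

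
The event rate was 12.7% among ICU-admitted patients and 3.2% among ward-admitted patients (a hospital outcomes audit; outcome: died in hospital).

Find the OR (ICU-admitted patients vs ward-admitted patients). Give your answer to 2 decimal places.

OR ≈ 4.40

odds, ICU-admitted patients = 0.12700/0.87300 = 0.14548
odds, ward-admitted patients = 0.03200/0.96800 = 0.03306
OR = 0.14548 / 0.03306 = 4.40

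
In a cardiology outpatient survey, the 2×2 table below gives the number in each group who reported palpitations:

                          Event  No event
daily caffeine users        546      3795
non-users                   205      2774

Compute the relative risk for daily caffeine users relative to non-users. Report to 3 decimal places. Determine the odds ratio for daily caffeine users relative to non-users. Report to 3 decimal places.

risk, daily caffeine users = 546/4341 = 0.1258
risk, non-users = 205/2979 = 0.0688
RR = 0.1258 / 0.0688 = 1.828
odds, daily caffeine users = 546/3795 = 0.1439
odds, non-users = 205/2774 = 0.0739
OR = 0.1439 / 0.0739 = 1.947

RR = 1.828; OR = 1.947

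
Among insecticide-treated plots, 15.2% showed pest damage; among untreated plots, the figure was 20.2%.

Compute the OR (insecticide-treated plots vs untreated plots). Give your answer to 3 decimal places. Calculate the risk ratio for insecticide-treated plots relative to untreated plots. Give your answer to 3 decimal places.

OR = 0.708; RR = 0.752

odds, insecticide-treated plots = 0.1520/0.8480 = 0.1792
odds, untreated plots = 0.2020/0.7980 = 0.2531
OR = 0.1792 / 0.2531 = 0.708
RR = 0.1520 / 0.2020 = 0.752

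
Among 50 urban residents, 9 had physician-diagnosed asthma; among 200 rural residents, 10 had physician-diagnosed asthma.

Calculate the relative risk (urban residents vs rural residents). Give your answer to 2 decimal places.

RR ≈ 3.60

risk, urban residents = 9/50 = 0.1800
risk, rural residents = 10/200 = 0.0500
RR = 0.1800 / 0.0500 = 3.60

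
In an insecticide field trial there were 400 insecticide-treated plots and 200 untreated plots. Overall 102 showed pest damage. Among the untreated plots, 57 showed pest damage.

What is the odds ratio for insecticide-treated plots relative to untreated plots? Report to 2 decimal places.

0.32

insecticide-treated plots with the outcome: 102 − 57 = 45
insecticide-treated plots without the outcome: 400 − 45 = 355
untreated plots without the outcome: 200 − 57 = 143
OR = (45 × 143) / (355 × 57) = 6435/20235 ≈ 0.32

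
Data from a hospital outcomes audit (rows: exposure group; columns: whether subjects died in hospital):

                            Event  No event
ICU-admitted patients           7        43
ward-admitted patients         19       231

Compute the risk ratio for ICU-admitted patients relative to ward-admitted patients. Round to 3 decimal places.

1.842

risk, ICU-admitted patients = 7/50 = 0.1400
risk, ward-admitted patients = 19/250 = 0.0760
RR = 0.1400 / 0.0760 = 1.842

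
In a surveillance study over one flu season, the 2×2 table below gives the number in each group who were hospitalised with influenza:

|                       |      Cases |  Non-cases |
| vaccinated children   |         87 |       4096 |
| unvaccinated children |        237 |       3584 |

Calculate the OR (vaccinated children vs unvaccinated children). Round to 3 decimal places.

OR = (87 × 3584) / (4096 × 237) = 311808/970752 ≈ 0.321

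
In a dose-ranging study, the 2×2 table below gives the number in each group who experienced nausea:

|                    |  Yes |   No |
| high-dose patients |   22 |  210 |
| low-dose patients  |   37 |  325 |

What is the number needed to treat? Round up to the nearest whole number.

NNT = 136

risk, high-dose patients = 22/232 = 0.094828
risk, low-dose patients = 37/362 = 0.102210
absolute risk difference = 0.007382
1 / 0.007382 = 135.465 → round up → 136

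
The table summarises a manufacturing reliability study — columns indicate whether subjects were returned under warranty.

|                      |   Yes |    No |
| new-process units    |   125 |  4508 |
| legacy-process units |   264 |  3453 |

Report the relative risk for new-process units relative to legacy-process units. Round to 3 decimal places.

risk, new-process units = 125/4633 = 0.02698
risk, legacy-process units = 264/3717 = 0.07103
RR = 0.02698 / 0.07103 = 0.380

RR: 0.380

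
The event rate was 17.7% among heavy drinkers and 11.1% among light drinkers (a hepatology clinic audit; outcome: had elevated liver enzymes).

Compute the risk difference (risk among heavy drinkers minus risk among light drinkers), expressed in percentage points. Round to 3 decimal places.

RD: 6.600

risk difference = 0.1770 − 0.1110 = 0.0660 → 6.600 percentage points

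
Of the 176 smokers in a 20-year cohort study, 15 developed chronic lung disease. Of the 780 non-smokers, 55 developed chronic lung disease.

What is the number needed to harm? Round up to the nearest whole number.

NNH ≈ 68

risk, smokers = 15/176 = 0.085227
risk, non-smokers = 55/780 = 0.070513
absolute risk difference = 0.014714
1 / 0.014714 = 67.962 → round up → 68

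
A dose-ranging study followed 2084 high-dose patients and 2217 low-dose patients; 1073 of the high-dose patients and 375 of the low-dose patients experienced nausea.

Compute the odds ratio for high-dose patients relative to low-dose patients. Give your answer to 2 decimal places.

5.21

odds, high-dose patients = 1073/1011 = 1.0613
odds, low-dose patients = 375/1842 = 0.2036
OR = 1.0613 / 0.2036 = 5.21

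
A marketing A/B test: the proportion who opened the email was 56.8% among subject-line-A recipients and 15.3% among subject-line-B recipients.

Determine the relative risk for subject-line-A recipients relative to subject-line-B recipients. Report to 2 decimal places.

RR = 0.5680 / 0.1530 = 3.71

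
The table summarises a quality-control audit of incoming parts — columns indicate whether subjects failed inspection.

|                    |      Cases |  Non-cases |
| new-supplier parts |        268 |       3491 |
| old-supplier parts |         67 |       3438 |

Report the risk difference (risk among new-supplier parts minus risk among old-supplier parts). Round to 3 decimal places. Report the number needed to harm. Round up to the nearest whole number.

risk, new-supplier parts = 268/3759 = 0.07130
risk, old-supplier parts = 67/3505 = 0.01912
risk difference = 0.07130 − 0.01912 = 0.052
absolute risk difference = 0.052180
1 / 0.052180 = 19.164 → round up → 20

RD = 0.052; NNH = 20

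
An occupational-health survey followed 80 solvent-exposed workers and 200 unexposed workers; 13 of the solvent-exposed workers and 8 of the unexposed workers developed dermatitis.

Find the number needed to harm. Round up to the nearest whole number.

risk, solvent-exposed workers = 13/80 = 0.162500
risk, unexposed workers = 8/200 = 0.040000
absolute risk difference = 0.122500
1 / 0.122500 = 8.163 → round up → 9

NNH = 9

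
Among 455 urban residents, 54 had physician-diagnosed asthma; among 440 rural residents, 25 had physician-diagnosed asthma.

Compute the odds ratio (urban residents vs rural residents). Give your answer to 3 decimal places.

OR = (54 × 415) / (401 × 25) = 22410/10025 ≈ 2.235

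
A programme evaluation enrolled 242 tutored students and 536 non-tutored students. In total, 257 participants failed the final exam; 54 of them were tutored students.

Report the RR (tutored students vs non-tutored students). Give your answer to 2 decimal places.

0.59

tutored students without the outcome: 242 − 54 = 188
non-tutored students with the outcome: 257 − 54 = 203
non-tutored students without the outcome: 536 − 203 = 333
risk, tutored students = 54/242 = 0.2231
risk, non-tutored students = 203/536 = 0.3787
RR = 0.2231 / 0.3787 = 0.59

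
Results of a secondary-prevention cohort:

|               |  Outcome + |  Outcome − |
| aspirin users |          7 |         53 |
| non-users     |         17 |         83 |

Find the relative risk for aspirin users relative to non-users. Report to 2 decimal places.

risk, aspirin users = 7/60 = 0.1167
risk, non-users = 17/100 = 0.1700
RR = 0.1167 / 0.1700 = 0.69

0.69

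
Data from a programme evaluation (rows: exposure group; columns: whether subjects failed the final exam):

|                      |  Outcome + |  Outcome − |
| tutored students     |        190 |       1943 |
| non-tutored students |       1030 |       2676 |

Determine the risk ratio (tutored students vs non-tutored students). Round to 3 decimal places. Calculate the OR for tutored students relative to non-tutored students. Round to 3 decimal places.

RR = 0.321; OR = 0.254

risk, tutored students = 190/2133 = 0.0891
risk, non-tutored students = 1030/3706 = 0.2779
RR = 0.0891 / 0.2779 = 0.321
odds, tutored students = 190/1943 = 0.0978
odds, non-tutored students = 1030/2676 = 0.3849
OR = 0.0978 / 0.3849 = 0.254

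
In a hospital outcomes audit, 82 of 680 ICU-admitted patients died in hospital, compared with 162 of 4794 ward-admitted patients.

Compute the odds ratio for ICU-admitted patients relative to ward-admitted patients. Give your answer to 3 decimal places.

OR ≈ 3.921

odds, ICU-admitted patients = 82/598 = 0.13712
odds, ward-admitted patients = 162/4632 = 0.03497
OR = 0.13712 / 0.03497 = 3.921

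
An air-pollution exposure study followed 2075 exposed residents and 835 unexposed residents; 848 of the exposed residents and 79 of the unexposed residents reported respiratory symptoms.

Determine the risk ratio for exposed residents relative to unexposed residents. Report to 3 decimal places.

risk, exposed residents = 848/2075 = 0.4087
risk, unexposed residents = 79/835 = 0.0946
RR = 0.4087 / 0.0946 = 4.320

RR: 4.320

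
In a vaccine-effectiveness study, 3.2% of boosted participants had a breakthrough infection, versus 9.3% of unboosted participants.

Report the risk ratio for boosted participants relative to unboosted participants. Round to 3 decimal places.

RR = 0.03200 / 0.09300 = 0.344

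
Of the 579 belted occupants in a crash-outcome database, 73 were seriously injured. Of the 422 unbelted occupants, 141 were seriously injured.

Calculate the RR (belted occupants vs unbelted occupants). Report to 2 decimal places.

risk, belted occupants = 73/579 = 0.1261
risk, unbelted occupants = 141/422 = 0.3341
RR = 0.1261 / 0.3341 = 0.38

0.38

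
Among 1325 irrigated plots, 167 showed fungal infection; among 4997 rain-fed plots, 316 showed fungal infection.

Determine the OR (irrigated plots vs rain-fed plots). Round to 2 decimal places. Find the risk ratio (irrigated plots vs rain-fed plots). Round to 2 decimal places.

OR = (167 × 4681) / (1158 × 316) = 781727/365928 ≈ 2.14
risk, irrigated plots = 167/1325 = 0.1260
risk, rain-fed plots = 316/4997 = 0.0632
RR = 0.1260 / 0.0632 = 1.99

OR = 2.14; RR = 1.99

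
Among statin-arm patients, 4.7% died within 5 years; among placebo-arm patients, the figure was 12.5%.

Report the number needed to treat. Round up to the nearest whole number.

absolute risk difference = 0.078000
1 / 0.078000 = 12.821 → round up → 13

13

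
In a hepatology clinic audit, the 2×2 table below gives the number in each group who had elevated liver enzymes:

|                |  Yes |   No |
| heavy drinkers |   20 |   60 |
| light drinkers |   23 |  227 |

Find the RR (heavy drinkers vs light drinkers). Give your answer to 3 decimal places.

2.717

risk, heavy drinkers = 20/80 = 0.2500
risk, light drinkers = 23/250 = 0.0920
RR = 0.2500 / 0.0920 = 2.717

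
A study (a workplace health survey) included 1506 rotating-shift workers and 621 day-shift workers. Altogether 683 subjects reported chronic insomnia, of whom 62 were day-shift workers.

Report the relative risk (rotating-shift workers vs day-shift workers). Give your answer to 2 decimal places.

rotating-shift workers with the outcome: 683 − 62 = 621
rotating-shift workers without the outcome: 1506 − 621 = 885
day-shift workers without the outcome: 621 − 62 = 559
risk, rotating-shift workers = 621/1506 = 0.4124
risk, day-shift workers = 62/621 = 0.0998
RR = 0.4124 / 0.0998 = 4.13

4.13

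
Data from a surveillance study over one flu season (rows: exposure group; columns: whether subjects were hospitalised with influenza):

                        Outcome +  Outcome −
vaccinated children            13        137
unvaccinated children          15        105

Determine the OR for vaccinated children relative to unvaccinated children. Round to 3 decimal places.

OR = (13 × 105) / (137 × 15) = 1365/2055 ≈ 0.664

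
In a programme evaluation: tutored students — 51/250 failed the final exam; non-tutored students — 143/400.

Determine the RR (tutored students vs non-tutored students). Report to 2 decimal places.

risk, tutored students = 51/250 = 0.2040
risk, non-tutored students = 143/400 = 0.3575
RR = 0.2040 / 0.3575 = 0.57

0.57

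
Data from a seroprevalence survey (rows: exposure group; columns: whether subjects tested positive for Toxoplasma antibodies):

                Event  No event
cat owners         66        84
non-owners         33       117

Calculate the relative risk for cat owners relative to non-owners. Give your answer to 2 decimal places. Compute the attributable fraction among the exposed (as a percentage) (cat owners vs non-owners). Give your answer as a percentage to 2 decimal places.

RR = 2.00; AR% = 50.00%

risk, cat owners = 66/150 = 0.4400
risk, non-owners = 33/150 = 0.2200
RR = 0.4400 / 0.2200 = 2.00
AR% = (0.4400 − 0.2200) / 0.4400 = 0.5000 → 50.00%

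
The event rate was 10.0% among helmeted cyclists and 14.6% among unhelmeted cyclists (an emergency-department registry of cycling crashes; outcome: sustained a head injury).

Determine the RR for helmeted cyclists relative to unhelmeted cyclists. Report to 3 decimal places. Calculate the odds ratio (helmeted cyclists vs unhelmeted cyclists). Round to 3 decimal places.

RR = 0.685; OR = 0.650

RR = 0.1000 / 0.1460 = 0.685
odds, helmeted cyclists = 0.1000/0.9000 = 0.1111
odds, unhelmeted cyclists = 0.1460/0.8540 = 0.1710
OR = 0.1111 / 0.1710 = 0.650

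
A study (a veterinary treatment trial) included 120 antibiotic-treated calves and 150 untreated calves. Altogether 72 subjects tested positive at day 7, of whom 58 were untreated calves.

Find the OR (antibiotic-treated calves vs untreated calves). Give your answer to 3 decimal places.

0.209

antibiotic-treated calves with the outcome: 72 − 58 = 14
antibiotic-treated calves without the outcome: 120 − 14 = 106
untreated calves without the outcome: 150 − 58 = 92
OR = (14 × 92) / (106 × 58) = 1288/6148 ≈ 0.209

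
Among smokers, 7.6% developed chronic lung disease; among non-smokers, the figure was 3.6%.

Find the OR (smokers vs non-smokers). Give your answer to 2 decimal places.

odds, smokers = 0.07600/0.92400 = 0.08225
odds, non-smokers = 0.03600/0.96400 = 0.03734
OR = 0.08225 / 0.03734 = 2.20

OR = 2.20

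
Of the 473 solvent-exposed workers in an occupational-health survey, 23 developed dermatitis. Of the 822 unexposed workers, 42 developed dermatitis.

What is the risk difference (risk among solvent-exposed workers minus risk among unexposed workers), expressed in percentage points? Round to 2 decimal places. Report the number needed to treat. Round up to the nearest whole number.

RD = -0.25; NNT = 406

risk, solvent-exposed workers = 23/473 = 0.04863
risk, unexposed workers = 42/822 = 0.05109
risk difference = 0.04863 − 0.05109 = -0.00247 → -0.25 percentage points
absolute risk difference = 0.002469
1 / 0.002469 = 405.022 → round up → 406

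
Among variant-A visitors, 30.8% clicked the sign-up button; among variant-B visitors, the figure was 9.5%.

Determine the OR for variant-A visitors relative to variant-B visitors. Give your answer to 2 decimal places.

odds, variant-A visitors = 0.3080/0.6920 = 0.4451
odds, variant-B visitors = 0.0950/0.9050 = 0.1050
OR = 0.4451 / 0.1050 = 4.24

4.24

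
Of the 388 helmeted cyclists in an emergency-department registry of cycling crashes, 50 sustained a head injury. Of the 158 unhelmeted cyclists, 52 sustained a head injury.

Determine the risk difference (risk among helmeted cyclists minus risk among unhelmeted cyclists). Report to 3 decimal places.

RD = -0.200

risk, helmeted cyclists = 50/388 = 0.1289
risk, unhelmeted cyclists = 52/158 = 0.3291
risk difference = 0.1289 − 0.3291 = -0.200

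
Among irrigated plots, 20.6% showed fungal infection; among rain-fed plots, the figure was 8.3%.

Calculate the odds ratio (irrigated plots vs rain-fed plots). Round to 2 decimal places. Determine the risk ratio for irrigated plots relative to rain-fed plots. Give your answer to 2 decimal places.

OR = 2.87; RR = 2.48

odds, irrigated plots = 0.2060/0.7940 = 0.2594
odds, rain-fed plots = 0.0830/0.9170 = 0.0905
OR = 0.2594 / 0.0905 = 2.87
RR = 0.2060 / 0.0830 = 2.48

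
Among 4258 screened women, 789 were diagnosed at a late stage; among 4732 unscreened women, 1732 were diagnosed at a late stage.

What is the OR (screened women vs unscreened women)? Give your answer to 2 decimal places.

OR = (789 × 3000) / (3469 × 1732) = 2367000/6008308 ≈ 0.39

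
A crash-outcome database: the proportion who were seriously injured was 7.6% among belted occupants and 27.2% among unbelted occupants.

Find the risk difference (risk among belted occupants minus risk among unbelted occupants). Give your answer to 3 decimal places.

risk difference = 0.0760 − 0.2720 = -0.196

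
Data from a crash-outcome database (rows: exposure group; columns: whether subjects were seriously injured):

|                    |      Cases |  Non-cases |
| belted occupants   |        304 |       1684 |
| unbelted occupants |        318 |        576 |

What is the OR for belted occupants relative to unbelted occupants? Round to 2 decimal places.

OR = (304 × 576) / (1684 × 318) = 175104/535512 ≈ 0.33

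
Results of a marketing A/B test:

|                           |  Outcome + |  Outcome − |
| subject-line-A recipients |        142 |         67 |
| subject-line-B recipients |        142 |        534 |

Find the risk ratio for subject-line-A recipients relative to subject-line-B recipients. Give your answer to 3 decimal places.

risk, subject-line-A recipients = 142/209 = 0.6794
risk, subject-line-B recipients = 142/676 = 0.2101
RR = 0.6794 / 0.2101 = 3.234

RR: 3.234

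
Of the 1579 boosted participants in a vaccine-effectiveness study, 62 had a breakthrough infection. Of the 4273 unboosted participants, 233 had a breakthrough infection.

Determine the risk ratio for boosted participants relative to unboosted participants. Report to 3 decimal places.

risk, boosted participants = 62/1579 = 0.03927
risk, unboosted participants = 233/4273 = 0.05453
RR = 0.03927 / 0.05453 = 0.720

RR ≈ 0.720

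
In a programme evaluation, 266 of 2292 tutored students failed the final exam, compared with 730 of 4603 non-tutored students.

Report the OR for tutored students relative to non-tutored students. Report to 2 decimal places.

OR = 0.70

odds, tutored students = 266/2026 = 0.1313
odds, non-tutored students = 730/3873 = 0.1885
OR = 0.1313 / 0.1885 = 0.70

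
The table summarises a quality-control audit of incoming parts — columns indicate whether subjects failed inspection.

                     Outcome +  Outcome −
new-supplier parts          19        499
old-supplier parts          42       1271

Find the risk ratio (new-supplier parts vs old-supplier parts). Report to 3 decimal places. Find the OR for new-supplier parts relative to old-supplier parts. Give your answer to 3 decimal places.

RR = 1.147; OR = 1.152

risk, new-supplier parts = 19/518 = 0.03668
risk, old-supplier parts = 42/1313 = 0.03199
RR = 0.03668 / 0.03199 = 1.147
OR = (19 × 1271) / (499 × 42) = 24149/20958 ≈ 1.152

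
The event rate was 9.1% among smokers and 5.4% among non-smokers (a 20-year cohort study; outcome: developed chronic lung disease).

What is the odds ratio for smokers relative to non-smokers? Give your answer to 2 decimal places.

odds, smokers = 0.0910/0.9090 = 0.1001
odds, non-smokers = 0.0540/0.9460 = 0.0571
OR = 0.1001 / 0.0571 = 1.75

1.75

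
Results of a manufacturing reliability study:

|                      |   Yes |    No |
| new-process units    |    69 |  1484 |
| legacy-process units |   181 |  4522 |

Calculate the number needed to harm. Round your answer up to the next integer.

NNH: 169

risk, new-process units = 69/1553 = 0.044430
risk, legacy-process units = 181/4703 = 0.038486
absolute risk difference = 0.005944
1 / 0.005944 = 168.237 → round up → 169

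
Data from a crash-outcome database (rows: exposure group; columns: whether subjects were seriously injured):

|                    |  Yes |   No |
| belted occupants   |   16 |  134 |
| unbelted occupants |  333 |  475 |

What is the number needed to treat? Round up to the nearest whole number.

risk, belted occupants = 16/150 = 0.106667
risk, unbelted occupants = 333/808 = 0.412129
absolute risk difference = 0.305462
1 / 0.305462 = 3.274 → round up → 4

NNT ≈ 4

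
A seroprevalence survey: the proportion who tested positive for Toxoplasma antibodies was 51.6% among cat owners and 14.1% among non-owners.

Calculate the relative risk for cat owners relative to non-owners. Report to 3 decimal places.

RR = 0.5160 / 0.1410 = 3.660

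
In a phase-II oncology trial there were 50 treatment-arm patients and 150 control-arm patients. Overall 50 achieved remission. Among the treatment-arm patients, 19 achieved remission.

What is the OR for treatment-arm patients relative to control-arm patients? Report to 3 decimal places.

2.353

treatment-arm patients without the outcome: 50 − 19 = 31
control-arm patients with the outcome: 50 − 19 = 31
control-arm patients without the outcome: 150 − 31 = 119
OR = (19 × 119) / (31 × 31) = 2261/961 ≈ 2.353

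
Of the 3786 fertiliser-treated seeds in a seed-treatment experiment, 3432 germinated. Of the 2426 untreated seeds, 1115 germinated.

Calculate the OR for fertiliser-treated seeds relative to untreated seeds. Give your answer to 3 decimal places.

OR = (3432 × 1311) / (354 × 1115) = 4499352/394710 ≈ 11.399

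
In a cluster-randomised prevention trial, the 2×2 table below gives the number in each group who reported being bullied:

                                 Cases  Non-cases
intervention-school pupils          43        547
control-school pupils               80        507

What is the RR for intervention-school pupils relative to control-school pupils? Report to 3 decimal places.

risk, intervention-school pupils = 43/590 = 0.0729
risk, control-school pupils = 80/587 = 0.1363
RR = 0.0729 / 0.1363 = 0.535

RR: 0.535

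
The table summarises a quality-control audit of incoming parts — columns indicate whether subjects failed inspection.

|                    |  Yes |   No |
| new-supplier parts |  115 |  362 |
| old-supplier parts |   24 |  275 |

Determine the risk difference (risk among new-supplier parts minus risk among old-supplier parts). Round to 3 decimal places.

RD ≈ 0.161

risk, new-supplier parts = 115/477 = 0.2411
risk, old-supplier parts = 24/299 = 0.0803
risk difference = 0.2411 − 0.0803 = 0.161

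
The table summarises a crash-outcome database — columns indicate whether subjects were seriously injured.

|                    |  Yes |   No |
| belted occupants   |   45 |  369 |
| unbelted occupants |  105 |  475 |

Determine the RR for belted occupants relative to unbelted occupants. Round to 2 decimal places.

risk, belted occupants = 45/414 = 0.1087
risk, unbelted occupants = 105/580 = 0.1810
RR = 0.1087 / 0.1810 = 0.60

RR: 0.60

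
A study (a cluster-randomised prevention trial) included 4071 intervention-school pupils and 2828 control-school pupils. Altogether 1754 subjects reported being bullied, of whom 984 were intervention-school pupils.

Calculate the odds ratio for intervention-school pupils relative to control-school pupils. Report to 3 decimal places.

0.852

intervention-school pupils without the outcome: 4071 − 984 = 3087
control-school pupils with the outcome: 1754 − 984 = 770
control-school pupils without the outcome: 2828 − 770 = 2058
OR = (984 × 2058) / (3087 × 770) = 2025072/2376990 ≈ 0.852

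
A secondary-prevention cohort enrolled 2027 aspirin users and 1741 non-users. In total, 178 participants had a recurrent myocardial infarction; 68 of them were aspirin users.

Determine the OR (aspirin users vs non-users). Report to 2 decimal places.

aspirin users without the outcome: 2027 − 68 = 1959
non-users with the outcome: 178 − 68 = 110
non-users without the outcome: 1741 − 110 = 1631
OR = (68 × 1631) / (1959 × 110) = 110908/215490 ≈ 0.51

OR: 0.51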